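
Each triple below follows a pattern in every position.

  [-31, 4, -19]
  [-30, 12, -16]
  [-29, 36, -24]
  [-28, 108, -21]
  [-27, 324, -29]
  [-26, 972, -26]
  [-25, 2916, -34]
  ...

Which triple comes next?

[-24, 8748, -31]

For the first component, +1 each step: -31, -30, -29, -28, -27, -26, -25 → -24.
Second component goes 4, 12, 36, 108, 324, 972, 2916 → 8748 (×3 each step).
For the third component, alternating steps +3, −8, +3, −8, …: -19, -16, -24, -21, -29, -26, -34 → -31.
Putting it together: [-24, 8748, -31].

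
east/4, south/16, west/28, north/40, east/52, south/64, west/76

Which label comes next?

For the direction, repeats east → south → west → north: east, south, west, north, east, south, west → north.
For the second component, +12 each step: 4, 16, 28, 40, 52, 64, 76 → 88.
So the next label is north/88.

north/88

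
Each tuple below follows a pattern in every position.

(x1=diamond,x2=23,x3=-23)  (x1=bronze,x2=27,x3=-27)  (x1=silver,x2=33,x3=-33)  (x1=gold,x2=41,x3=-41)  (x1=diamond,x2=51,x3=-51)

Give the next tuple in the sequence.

X1 — repeats diamond → bronze → silver → gold: diamond, bronze, silver, gold, diamond → bronze.
For the x2, differences are 4, 6, 8, … (increasing by 2 each time): 23, 27, 33, 41, 51 → 63.
X3: -23, -27, -33, -41, -51 → -63 (always the negative of the x2).
Combining the parts gives (x1=bronze,x2=63,x3=-63).

(x1=bronze,x2=63,x3=-63)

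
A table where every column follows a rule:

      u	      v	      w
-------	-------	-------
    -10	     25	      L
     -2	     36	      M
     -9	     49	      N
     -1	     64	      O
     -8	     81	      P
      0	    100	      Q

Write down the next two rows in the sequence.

-7  121  R; 1  144  S

Column u: alternating steps +8, −7, +8, −7, …, so -10, -2, -9, -1, -8, 0 → -7 → 1.
Column v goes 25, 36, 49, 64, 81, 100 → 121 → 144 (perfect squares: 5², 6², 7², …).
Column w: letters move forward 1 place in the alphabet; L, M, N, O, P, Q → R → S.
So the next two rows are -7  121  R and 1  144  S.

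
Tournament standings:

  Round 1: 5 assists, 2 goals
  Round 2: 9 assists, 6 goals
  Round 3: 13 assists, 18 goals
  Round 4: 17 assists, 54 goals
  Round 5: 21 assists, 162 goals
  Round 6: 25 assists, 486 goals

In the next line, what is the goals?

Goals: ×3 each step, so 2, 6, 18, 54, 162, 486 → 1458.

1458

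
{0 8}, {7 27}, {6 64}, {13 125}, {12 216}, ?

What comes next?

{19 343}

For the first entry, alternating steps +7, −1, +7, −1, …: 0, 7, 6, 13, 12 → 19.
Second entry: 8, 27, 64, 125, 216 → 343 (perfect cubes: 2³, 3³, 4³, …).
So the next element is {19 343}.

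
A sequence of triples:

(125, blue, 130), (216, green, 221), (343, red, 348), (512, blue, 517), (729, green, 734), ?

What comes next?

(1000, red, 1005)

For the first slot, perfect cubes: 5³, 6³, 7³, …: 125, 216, 343, 512, 729 → 1000.
Colour: repeats blue → green → red; blue, green, red, blue, green → red.
Third slot: always 5 more than the first slot, so 130, 221, 348, 517, 734 → 1005.
So the next triple is (1000, red, 1005).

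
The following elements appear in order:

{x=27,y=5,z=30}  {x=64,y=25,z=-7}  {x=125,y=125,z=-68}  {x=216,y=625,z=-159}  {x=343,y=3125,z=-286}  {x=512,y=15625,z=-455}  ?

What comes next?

{x=729,y=78125,z=-672}

X: 27, 64, 125, 216, 343, 512 → 729 (perfect cubes: 3³, 4³, 5³, …).
Y goes 5, 25, 125, 625, 3125, 15625 → 78125 (×5 each step).
Z — together with the x always sums to 57: 30, -7, -68, -159, -286, -455 → -672.
So the next element is {x=729,y=78125,z=-672}.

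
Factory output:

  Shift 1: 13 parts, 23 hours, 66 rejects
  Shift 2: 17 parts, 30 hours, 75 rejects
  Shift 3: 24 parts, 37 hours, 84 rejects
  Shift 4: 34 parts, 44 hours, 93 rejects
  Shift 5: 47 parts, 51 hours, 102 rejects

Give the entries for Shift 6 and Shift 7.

63 parts, 58 hours, 111 rejects; 82 parts, 65 hours, 120 rejects

Parts: 13, 17, 24, 34, 47 → 63 → 82 (differences are 4, 7, 10, … (increasing by 3 each time)).
For the hours, +7 each step: 23, 30, 37, 44, 51 → 58 → 65.
For the rejects, +9 each step: 66, 75, 84, 93, 102 → 111 → 120.
Putting the parts together: 63 parts, 58 hours, 111 rejects and then 82 parts, 65 hours, 120 rejects.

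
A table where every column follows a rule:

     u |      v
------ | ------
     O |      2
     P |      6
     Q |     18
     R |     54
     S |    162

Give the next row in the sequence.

Column u — letters move forward 1 place in the alphabet: O, P, Q, R, S → T.
Column v: ×3 each step; 2, 6, 18, 54, 162 → 486.
Putting it together: T  486.

T  486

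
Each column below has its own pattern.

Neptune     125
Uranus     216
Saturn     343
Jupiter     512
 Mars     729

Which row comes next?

Earth  1000

Planet: runs backward through the planets Mercury→Neptune, so Neptune, Uranus, Saturn, Jupiter, Mars → Earth.
Second component goes 125, 216, 343, 512, 729 → 1000 (perfect cubes: 5³, 6³, 7³, …).
So the next row is Earth  1000.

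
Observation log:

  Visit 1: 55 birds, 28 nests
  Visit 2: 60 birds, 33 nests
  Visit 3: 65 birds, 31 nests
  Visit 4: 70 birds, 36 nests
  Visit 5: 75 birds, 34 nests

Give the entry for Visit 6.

Birds: +5 each step, so 55, 60, 65, 70, 75 → 80.
For the nests, alternating steps +5, −2, +5, −2, …: 28, 33, 31, 36, 34 → 39.
Putting it together: 80 birds, 39 nests.

80 birds, 39 nests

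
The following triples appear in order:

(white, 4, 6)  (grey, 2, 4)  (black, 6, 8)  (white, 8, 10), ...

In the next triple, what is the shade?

grey

For the shade, repeats white → grey → black: white, grey, black, white → grey.
Second coordinate: each term is the sum of the two before it, so 4, 2, 6, 8 → 14.
Third coordinate — always 2 more than the second coordinate: 6, 4, 8, 10 → 16.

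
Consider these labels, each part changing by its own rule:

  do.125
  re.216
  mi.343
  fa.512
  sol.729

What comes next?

Note goes do, re, mi, fa, sol → la (runs through the solfège scale do→ti).
Second component goes 125, 216, 343, 512, 729 → 1000 (perfect cubes: 5³, 6³, 7³, …).
So the next label is la.1000.

la.1000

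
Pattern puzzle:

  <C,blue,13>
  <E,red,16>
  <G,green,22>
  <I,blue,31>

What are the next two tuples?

Letter — letters move forward 2 places in the alphabet: C, E, G, I → K → M.
Colour: repeats blue → red → green; blue, red, green, blue → red → green.
Third component — differences are 3, 6, 9, … (increasing by 3 each time): 13, 16, 22, 31 → 43 → 58.
So the next two tuples are <K,red,43> and <M,green,58>.

<K,red,43>, <M,green,58>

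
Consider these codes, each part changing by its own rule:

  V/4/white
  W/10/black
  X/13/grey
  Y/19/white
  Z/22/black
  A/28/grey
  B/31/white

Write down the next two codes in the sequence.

C/37/black, D/40/grey

Letter: letters move forward 1 place in the alphabet, wrapping Z→A, so V, W, X, Y, Z, A, B → C → D.
Second component: alternating steps +6, +3, +6, +3, …, so 4, 10, 13, 19, 22, 28, 31 → 37 → 40.
Shade: repeats white → black → grey; white, black, grey, white, black, grey, white → black → grey.
Putting the parts together: C/37/black and then D/40/grey.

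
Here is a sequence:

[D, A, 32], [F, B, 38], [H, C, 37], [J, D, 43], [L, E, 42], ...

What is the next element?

[N, F, 48]

First letter goes D, F, H, J, L → N (letters move forward 2 places in the alphabet).
Second letter: letters move forward 1 place in the alphabet; A, B, C, D, E → F.
For the third value, alternating steps +6, −1, +6, −1, …: 32, 38, 37, 43, 42 → 48.
Combining the parts gives [N, F, 48].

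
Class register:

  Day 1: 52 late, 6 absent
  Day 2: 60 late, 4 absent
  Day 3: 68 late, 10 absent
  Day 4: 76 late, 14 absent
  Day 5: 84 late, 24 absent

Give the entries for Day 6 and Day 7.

92 late, 38 absent; 100 late, 62 absent

Late: 52, 60, 68, 76, 84 → 92 → 100 (+8 each step).
Absent goes 6, 4, 10, 14, 24 → 38 → 62 (each term is the sum of the two before it).
Putting the parts together: 92 late, 38 absent and then 100 late, 62 absent.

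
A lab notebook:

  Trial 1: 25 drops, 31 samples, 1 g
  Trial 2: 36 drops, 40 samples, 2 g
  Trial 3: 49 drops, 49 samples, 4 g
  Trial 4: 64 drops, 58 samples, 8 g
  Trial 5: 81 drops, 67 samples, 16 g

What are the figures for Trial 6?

Drops: perfect squares: 5², 6², 7², …, so 25, 36, 49, 64, 81 → 100.
Samples — +9 each step: 31, 40, 49, 58, 67 → 76.
G: ×2 each step; 1, 2, 4, 8, 16 → 32.
Putting it together: 100 drops, 76 samples, 32 g.

100 drops, 76 samples, 32 g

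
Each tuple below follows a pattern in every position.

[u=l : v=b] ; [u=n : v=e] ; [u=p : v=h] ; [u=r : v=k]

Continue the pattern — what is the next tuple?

U goes l, n, p, r → t (letters move forward 2 places in the alphabet).
For the v, letters move forward 3 places in the alphabet: b, e, h, k → n.
So the next tuple is [u=t : v=n].

[u=t : v=n]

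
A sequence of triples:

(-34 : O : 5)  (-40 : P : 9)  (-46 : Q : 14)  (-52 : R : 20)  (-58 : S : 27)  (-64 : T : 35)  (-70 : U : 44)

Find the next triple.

(-76 : V : 54)

First part: −6 each step, so -34, -40, -46, -52, -58, -64, -70 → -76.
Letter: letters move forward 1 place in the alphabet, so O, P, Q, R, S, T, U → V.
Third part: 5, 9, 14, 20, 27, 35, 44 → 54 (differences are 4, 5, 6, … (increasing by 1 each time)).
Putting it together: (-76 : V : 54).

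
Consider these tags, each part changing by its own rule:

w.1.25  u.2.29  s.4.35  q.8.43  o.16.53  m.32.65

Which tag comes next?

k.64.79

Letter: letters move back 2 places in the alphabet; w, u, s, q, o, m → k.
Second component — ×2 each step: 1, 2, 4, 8, 16, 32 → 64.
Third component: differences are 4, 6, 8, … (increasing by 2 each time); 25, 29, 35, 43, 53, 65 → 79.
Combining the parts gives k.64.79.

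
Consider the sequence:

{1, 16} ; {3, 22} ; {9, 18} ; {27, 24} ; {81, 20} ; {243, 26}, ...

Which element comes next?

{729, 22}

First value goes 1, 3, 9, 27, 81, 243 → 729 (×3 each step).
Second value: alternating steps +6, −4, +6, −4, …; 16, 22, 18, 24, 20, 26 → 22.
So the next element is {729, 22}.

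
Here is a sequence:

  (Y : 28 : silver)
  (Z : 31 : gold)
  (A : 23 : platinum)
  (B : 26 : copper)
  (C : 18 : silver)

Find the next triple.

(D : 21 : gold)

Letter — letters move forward 1 place in the alphabet, wrapping Z→A: Y, Z, A, B, C → D.
Second part: 28, 31, 23, 26, 18 → 21 (alternating steps +3, −8, +3, −8, …).
Metal: silver, gold, platinum, copper, silver → gold (repeats silver → gold → platinum → copper).
Putting it together: (D : 21 : gold).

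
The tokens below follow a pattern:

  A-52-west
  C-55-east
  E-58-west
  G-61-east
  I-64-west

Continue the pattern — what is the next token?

K-67-east

Letter: letters move forward 2 places in the alphabet; A, C, E, G, I → K.
Second component: 52, 55, 58, 61, 64 → 67 (+3 each step).
Direction: alternates west ↔ east, so west, east, west, east, west → east.
Combining the parts gives K-67-east.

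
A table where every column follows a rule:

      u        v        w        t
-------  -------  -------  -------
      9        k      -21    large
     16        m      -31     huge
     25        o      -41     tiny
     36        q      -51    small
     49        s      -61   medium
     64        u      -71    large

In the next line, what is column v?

w

Column v: letters move forward 2 places in the alphabet, so k, m, o, q, s, u → w.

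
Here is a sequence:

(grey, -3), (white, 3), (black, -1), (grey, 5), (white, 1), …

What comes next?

(black, 7)

Shade: repeats grey → white → black; grey, white, black, grey, white → black.
Second value: alternating steps +6, −4, +6, −4, …, so -3, 3, -1, 5, 1 → 7.
Combining the parts gives (black, 7).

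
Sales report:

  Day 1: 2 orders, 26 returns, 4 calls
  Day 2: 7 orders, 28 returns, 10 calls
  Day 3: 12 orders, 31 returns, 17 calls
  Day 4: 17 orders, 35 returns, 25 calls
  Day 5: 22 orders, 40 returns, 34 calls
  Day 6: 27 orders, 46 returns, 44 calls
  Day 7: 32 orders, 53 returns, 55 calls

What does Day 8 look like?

37 orders, 61 returns, 67 calls

For the orders, +5 each step: 2, 7, 12, 17, 22, 27, 32 → 37.
Returns: differences are 2, 3, 4, … (increasing by 1 each time), so 26, 28, 31, 35, 40, 46, 53 → 61.
Calls: differences are 6, 7, 8, … (increasing by 1 each time), so 4, 10, 17, 25, 34, 44, 55 → 67.
So the next row is 37 orders, 61 returns, 67 calls.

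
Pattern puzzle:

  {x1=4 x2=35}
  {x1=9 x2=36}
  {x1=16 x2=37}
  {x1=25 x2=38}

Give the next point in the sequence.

X1: 4, 9, 16, 25 → 36 (perfect squares: 2², 3², 4², …).
X2 goes 35, 36, 37, 38 → 39 (+1 each step).
Putting it together: {x1=36 x2=39}.

{x1=36 x2=39}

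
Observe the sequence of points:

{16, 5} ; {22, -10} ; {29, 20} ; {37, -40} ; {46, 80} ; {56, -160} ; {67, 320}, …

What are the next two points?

{79, -640}, {92, 1280}

First part: differences are 6, 7, 8, … (increasing by 1 each time), so 16, 22, 29, 37, 46, 56, 67 → 79 → 92.
Second part goes 5, -10, 20, -40, 80, -160, 320 → -640 → 1280 (×(-2) each step).
So the next two points are {79, -640} and {92, 1280}.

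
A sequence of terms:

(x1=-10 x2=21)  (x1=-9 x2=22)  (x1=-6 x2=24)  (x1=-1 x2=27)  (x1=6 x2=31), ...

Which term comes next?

X1: differences are 1, 3, 5, … (increasing by 2 each time); -10, -9, -6, -1, 6 → 15.
For the x2, differences are 1, 2, 3, … (increasing by 1 each time): 21, 22, 24, 27, 31 → 36.
Combining the parts gives (x1=15 x2=36).

(x1=15 x2=36)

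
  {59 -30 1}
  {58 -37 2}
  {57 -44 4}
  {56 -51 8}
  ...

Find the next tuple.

{55 -58 16}

First part goes 59, 58, 57, 56 → 55 (−1 each step).
For the second part, −7 each step: -30, -37, -44, -51 → -58.
For the third part, ×2 each step: 1, 2, 4, 8 → 16.
So the next tuple is {55 -58 16}.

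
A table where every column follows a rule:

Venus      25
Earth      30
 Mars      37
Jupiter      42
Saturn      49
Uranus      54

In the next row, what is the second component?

Second component: alternating steps +5, +7, +5, +7, …, so 25, 30, 37, 42, 49, 54 → 61.

61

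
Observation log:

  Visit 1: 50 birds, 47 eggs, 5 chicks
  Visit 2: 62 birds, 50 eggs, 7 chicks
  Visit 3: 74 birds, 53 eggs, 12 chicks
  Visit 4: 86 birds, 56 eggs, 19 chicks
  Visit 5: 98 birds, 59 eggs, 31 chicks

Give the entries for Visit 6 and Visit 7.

110 birds, 62 eggs, 50 chicks; 122 birds, 65 eggs, 81 chicks

Birds: +12 each step, so 50, 62, 74, 86, 98 → 110 → 122.
Eggs: 47, 50, 53, 56, 59 → 62 → 65 (+3 each step).
Chicks — each term is the sum of the two before it: 5, 7, 12, 19, 31 → 50 → 81.
Putting the parts together: 110 birds, 62 eggs, 50 chicks and then 122 birds, 65 eggs, 81 chicks.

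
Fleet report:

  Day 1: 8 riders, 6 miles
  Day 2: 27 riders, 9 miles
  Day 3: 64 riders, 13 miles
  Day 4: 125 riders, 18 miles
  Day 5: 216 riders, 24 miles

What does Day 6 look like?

343 riders, 31 miles

For the riders, perfect cubes: 2³, 3³, 4³, …: 8, 27, 64, 125, 216 → 343.
Miles: 6, 9, 13, 18, 24 → 31 (differences are 3, 4, 5, … (increasing by 1 each time)).
Putting it together: 343 riders, 31 miles.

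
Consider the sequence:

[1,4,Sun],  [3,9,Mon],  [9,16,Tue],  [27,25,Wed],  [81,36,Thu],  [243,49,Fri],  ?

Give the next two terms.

[729,64,Sat], [2187,81,Sun]

First part: 1, 3, 9, 27, 81, 243 → 729 → 2187 (×3 each step).
Second part: perfect squares: 2², 3², 4², …; 4, 9, 16, 25, 36, 49 → 64 → 81.
Day: runs through the weekdays Mon→Sun, so Sun, Mon, Tue, Wed, Thu, Fri → Sat → Sun.
So the next two terms are [729,64,Sat] and [2187,81,Sun].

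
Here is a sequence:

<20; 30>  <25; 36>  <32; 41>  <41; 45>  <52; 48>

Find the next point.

<65; 50>

First part goes 20, 25, 32, 41, 52 → 65 (differences are 5, 7, 9, … (increasing by 2 each time)).
Second part — differences are 6, 5, 4, … (decreasing by 1 each time): 30, 36, 41, 45, 48 → 50.
Putting it together: <65; 50>.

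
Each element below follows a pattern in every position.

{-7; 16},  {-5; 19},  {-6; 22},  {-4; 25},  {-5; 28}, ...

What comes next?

For the first value, alternating steps +2, −1, +2, −1, …: -7, -5, -6, -4, -5 → -3.
Second value: 16, 19, 22, 25, 28 → 31 (+3 each step).
So the next element is {-3; 31}.

{-3; 31}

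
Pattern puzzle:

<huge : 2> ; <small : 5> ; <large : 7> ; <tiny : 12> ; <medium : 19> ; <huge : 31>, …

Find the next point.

<small : 50>

Size: repeats huge → small → large → tiny → medium, so huge, small, large, tiny, medium, huge → small.
Second slot: 2, 5, 7, 12, 19, 31 → 50 (each term is the sum of the two before it).
Combining the parts gives <small : 50>.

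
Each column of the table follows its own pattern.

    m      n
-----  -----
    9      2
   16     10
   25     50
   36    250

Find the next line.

Column m: perfect squares: 3², 4², 5², …, so 9, 16, 25, 36 → 49.
Column n — ×5 each step: 2, 10, 50, 250 → 1250.
So the next line is 49  1250.

49  1250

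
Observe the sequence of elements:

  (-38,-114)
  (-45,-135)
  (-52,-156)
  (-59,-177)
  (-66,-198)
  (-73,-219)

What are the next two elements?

First coordinate: -38, -45, -52, -59, -66, -73 → -80 → -87 (−7 each step).
Second coordinate goes -114, -135, -156, -177, -198, -219 → -240 → -261 (always 3 × the first coordinate).
Putting the parts together: (-80,-240) and then (-87,-261).

(-80,-240), (-87,-261)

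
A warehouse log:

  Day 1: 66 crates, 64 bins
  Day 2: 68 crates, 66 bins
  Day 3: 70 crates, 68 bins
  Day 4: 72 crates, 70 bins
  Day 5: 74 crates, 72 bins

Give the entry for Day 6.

76 crates, 74 bins

For the crates, +2 each step: 66, 68, 70, 72, 74 → 76.
Bins: 64, 66, 68, 70, 72 → 74 (+2 each step).
Combining the parts gives 76 crates, 74 bins.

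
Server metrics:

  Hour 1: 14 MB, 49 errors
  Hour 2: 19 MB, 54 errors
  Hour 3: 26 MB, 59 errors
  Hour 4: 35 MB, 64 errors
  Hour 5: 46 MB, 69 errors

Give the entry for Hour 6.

59 MB, 74 errors

MB: differences are 5, 7, 9, … (increasing by 2 each time); 14, 19, 26, 35, 46 → 59.
Errors: +5 each step; 49, 54, 59, 64, 69 → 74.
So the next line is 59 MB, 74 errors.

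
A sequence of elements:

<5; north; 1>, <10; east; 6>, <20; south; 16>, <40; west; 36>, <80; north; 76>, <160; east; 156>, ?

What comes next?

First slot — ×2 each step: 5, 10, 20, 40, 80, 160 → 320.
Direction: north, east, south, west, north, east → south (repeats north → east → south → west).
Third slot: always 4 less than the first slot; 1, 6, 16, 36, 76, 156 → 316.
Putting it together: <320; south; 316>.

<320; south; 316>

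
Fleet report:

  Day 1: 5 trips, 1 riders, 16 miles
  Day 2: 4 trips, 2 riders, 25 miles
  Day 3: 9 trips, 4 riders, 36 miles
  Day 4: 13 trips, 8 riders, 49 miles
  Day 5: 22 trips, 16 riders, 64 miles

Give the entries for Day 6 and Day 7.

Trips: each term is the sum of the two before it, so 5, 4, 9, 13, 22 → 35 → 57.
Riders: ×2 each step, so 1, 2, 4, 8, 16 → 32 → 64.
Miles goes 16, 25, 36, 49, 64 → 81 → 100 (perfect squares: 4², 5², 6², …).
Putting the parts together: 35 trips, 32 riders, 81 miles and then 57 trips, 64 riders, 100 miles.

35 trips, 32 riders, 81 miles; 57 trips, 64 riders, 100 miles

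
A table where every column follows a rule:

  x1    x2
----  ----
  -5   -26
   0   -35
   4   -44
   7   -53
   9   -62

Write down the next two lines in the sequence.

10  -71; 10  -80

Column x1: differences are 5, 4, 3, … (decreasing by 1 each time), so -5, 0, 4, 7, 9 → 10 → 10.
Column x2 — −9 each step: -26, -35, -44, -53, -62 → -71 → -80.
So the next two lines are 10  -71 and 10  -80.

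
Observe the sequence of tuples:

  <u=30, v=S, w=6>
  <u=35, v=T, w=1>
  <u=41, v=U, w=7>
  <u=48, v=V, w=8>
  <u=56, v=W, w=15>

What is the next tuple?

U: 30, 35, 41, 48, 56 → 65 (differences are 5, 6, 7, … (increasing by 1 each time)).
V: letters move forward 1 place in the alphabet, so S, T, U, V, W → X.
W: each term is the sum of the two before it; 6, 1, 7, 8, 15 → 23.
So the next tuple is <u=65, v=X, w=23>.

<u=65, v=X, w=23>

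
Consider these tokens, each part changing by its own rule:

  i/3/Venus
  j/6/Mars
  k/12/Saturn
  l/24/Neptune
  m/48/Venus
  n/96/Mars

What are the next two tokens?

o/192/Saturn, p/384/Neptune

Letter: letters move forward 1 place in the alphabet, so i, j, k, l, m, n → o → p.
Second component: ×2 each step; 3, 6, 12, 24, 48, 96 → 192 → 384.
Planet goes Venus, Mars, Saturn, Neptune, Venus, Mars → Saturn → Neptune (repeats Venus → Mars → Saturn → Neptune).
Putting the parts together: o/192/Saturn and then p/384/Neptune.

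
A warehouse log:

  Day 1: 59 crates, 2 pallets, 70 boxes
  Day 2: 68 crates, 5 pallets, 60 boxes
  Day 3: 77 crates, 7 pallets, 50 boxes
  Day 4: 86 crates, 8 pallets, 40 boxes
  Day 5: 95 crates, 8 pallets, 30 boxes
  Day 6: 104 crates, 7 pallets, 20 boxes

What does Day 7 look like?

113 crates, 5 pallets, 10 boxes

For the crates, +9 each step: 59, 68, 77, 86, 95, 104 → 113.
Pallets goes 2, 5, 7, 8, 8, 7 → 5 (differences are 3, 2, 1, … (decreasing by 1 each time)).
Boxes — −10 each step: 70, 60, 50, 40, 30, 20 → 10.
So the next line is 113 crates, 5 pallets, 10 boxes.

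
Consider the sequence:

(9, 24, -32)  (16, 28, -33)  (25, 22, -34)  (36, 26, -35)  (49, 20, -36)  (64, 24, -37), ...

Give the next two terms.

For the first part, perfect squares: 3², 4², 5², …: 9, 16, 25, 36, 49, 64 → 81 → 100.
Second part: 24, 28, 22, 26, 20, 24 → 18 → 22 (alternating steps +4, −6, +4, −6, …).
Third part goes -32, -33, -34, -35, -36, -37 → -38 → -39 (−1 each step).
So the next two terms are (81, 18, -38) and (100, 22, -39).

(81, 18, -38), (100, 22, -39)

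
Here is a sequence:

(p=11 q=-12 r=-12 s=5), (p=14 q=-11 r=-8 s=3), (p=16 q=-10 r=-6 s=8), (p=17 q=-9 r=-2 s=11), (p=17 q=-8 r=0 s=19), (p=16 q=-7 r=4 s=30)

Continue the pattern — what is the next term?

P: differences are 3, 2, 1, … (decreasing by 1 each time), so 11, 14, 16, 17, 17, 16 → 14.
Q — +1 each step: -12, -11, -10, -9, -8, -7 → -6.
R: -12, -8, -6, -2, 0, 4 → 6 (alternating steps +4, +2, +4, +2, …).
For the s, each term is the sum of the two before it: 5, 3, 8, 11, 19, 30 → 49.
Putting it together: (p=14 q=-6 r=6 s=49).

(p=14 q=-6 r=6 s=49)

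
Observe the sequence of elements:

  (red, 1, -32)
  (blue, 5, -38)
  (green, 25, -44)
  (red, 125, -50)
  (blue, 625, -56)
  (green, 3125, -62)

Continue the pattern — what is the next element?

Colour: red, blue, green, red, blue, green → red (repeats red → blue → green).
Second part: 1, 5, 25, 125, 625, 3125 → 15625 (×5 each step).
For the third part, −6 each step: -32, -38, -44, -50, -56, -62 → -68.
Putting it together: (red, 15625, -68).

(red, 15625, -68)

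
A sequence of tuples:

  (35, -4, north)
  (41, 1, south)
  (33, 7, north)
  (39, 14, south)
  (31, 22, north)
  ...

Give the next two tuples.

(37, 31, south), (29, 41, north)

First part: 35, 41, 33, 39, 31 → 37 → 29 (alternating steps +6, −8, +6, −8, …).
Second part: -4, 1, 7, 14, 22 → 31 → 41 (differences are 5, 6, 7, … (increasing by 1 each time)).
Direction: north, south, north, south, north → south → north (alternates north ↔ south).
Putting the parts together: (37, 31, south) and then (29, 41, north).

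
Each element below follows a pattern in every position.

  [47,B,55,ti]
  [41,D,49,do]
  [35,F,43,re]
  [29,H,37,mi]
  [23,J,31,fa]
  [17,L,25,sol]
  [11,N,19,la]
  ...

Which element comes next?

First component: 47, 41, 35, 29, 23, 17, 11 → 5 (−6 each step).
Letter — letters move forward 2 places in the alphabet: B, D, F, H, J, L, N → P.
Third component: 55, 49, 43, 37, 31, 25, 19 → 13 (always 8 more than the first component).
Note: runs through the solfège scale do→ti, so ti, do, re, mi, fa, sol, la → ti.
Putting it together: [5,P,13,ti].

[5,P,13,ti]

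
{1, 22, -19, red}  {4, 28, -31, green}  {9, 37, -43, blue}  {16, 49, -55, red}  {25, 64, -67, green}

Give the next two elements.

{36, 82, -79, blue}, {49, 103, -91, red}

First slot goes 1, 4, 9, 16, 25 → 36 → 49 (perfect squares: 1², 2², 3², …).
Second slot: differences are 6, 9, 12, … (increasing by 3 each time); 22, 28, 37, 49, 64 → 82 → 103.
Third slot — −12 each step: -19, -31, -43, -55, -67 → -79 → -91.
For the colour, repeats red → green → blue: red, green, blue, red, green → blue → red.
So the next two elements are {36, 82, -79, blue} and {49, 103, -91, red}.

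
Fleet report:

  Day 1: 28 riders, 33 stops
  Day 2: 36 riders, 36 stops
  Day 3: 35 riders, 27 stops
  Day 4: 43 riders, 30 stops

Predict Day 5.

For the riders, alternating steps +8, −1, +8, −1, …: 28, 36, 35, 43 → 42.
Stops goes 33, 36, 27, 30 → 21 (alternating steps +3, −9, +3, −9, …).
Putting it together: 42 riders, 21 stops.

42 riders, 21 stops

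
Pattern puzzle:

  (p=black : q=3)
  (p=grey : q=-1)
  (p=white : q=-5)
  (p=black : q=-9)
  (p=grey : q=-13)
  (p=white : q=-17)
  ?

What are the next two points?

P goes black, grey, white, black, grey, white → black → grey (repeats black → grey → white).
Q — −4 each step: 3, -1, -5, -9, -13, -17 → -21 → -25.
Putting the parts together: (p=black : q=-21) and then (p=grey : q=-25).

(p=black : q=-21), (p=grey : q=-25)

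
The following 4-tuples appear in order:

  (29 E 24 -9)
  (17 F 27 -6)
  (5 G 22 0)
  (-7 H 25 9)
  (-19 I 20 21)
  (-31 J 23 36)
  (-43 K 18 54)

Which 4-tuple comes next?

(-55 L 21 75)

For the first coordinate, −12 each step: 29, 17, 5, -7, -19, -31, -43 → -55.
Letter goes E, F, G, H, I, J, K → L (letters move forward 1 place in the alphabet).
Third coordinate — alternating steps +3, −5, +3, −5, …: 24, 27, 22, 25, 20, 23, 18 → 21.
Fourth coordinate: -9, -6, 0, 9, 21, 36, 54 → 75 (differences are 3, 6, 9, … (increasing by 3 each time)).
Combining the parts gives (-55 L 21 75).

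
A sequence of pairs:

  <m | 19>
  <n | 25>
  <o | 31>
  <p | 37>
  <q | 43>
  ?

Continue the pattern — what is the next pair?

Letter goes m, n, o, p, q → r (letters move forward 1 place in the alphabet).
Second entry: +6 each step; 19, 25, 31, 37, 43 → 49.
Combining the parts gives <r | 49>.

<r | 49>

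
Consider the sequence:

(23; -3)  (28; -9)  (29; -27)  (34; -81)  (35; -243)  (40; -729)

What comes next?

For the first slot, alternating steps +5, +1, +5, +1, …: 23, 28, 29, 34, 35, 40 → 41.
Second slot: ×3 each step, so -3, -9, -27, -81, -243, -729 → -2187.
Putting it together: (41; -2187).

(41; -2187)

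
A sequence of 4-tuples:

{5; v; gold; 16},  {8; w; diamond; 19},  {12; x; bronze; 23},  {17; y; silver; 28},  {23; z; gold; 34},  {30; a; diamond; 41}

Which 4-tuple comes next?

First part: differences are 3, 4, 5, … (increasing by 1 each time); 5, 8, 12, 17, 23, 30 → 38.
Letter — letters move forward 1 place in the alphabet, wrapping Z→A: v, w, x, y, z, a → b.
Rank goes gold, diamond, bronze, silver, gold, diamond → bronze (repeats gold → diamond → bronze → silver).
Fourth part: 16, 19, 23, 28, 34, 41 → 49 (differences are 3, 4, 5, … (increasing by 1 each time)).
Combining the parts gives {38; b; bronze; 49}.

{38; b; bronze; 49}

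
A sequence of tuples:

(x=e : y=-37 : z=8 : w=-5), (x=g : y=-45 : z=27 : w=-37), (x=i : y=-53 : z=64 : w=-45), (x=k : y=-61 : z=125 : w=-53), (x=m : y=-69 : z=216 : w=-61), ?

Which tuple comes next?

(x=o : y=-77 : z=343 : w=-69)

X — letters move forward 2 places in the alphabet: e, g, i, k, m → o.
Y: -37, -45, -53, -61, -69 → -77 (−8 each step).
Z: perfect cubes: 2³, 3³, 4³, …; 8, 27, 64, 125, 216 → 343.
W: -5, -37, -45, -53, -61 → -69 (always the previous value of the y).
So the next tuple is (x=o : y=-77 : z=343 : w=-69).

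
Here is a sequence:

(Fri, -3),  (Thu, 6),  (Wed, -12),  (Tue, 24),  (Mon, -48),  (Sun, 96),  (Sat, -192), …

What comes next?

(Fri, 384)

Day — runs backward through the weekdays Mon→Sun: Fri, Thu, Wed, Tue, Mon, Sun, Sat → Fri.
Second value — ×(-2) each step: -3, 6, -12, 24, -48, 96, -192 → 384.
Putting it together: (Fri, 384).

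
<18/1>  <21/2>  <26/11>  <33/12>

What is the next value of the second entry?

21

Second entry: 1, 2, 11, 12 → 21 (alternating steps +1, +9, +1, +9, …).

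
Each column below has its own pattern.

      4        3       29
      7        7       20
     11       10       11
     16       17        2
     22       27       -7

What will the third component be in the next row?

-16

Third component goes 29, 20, 11, 2, -7 → -16 (−9 each step).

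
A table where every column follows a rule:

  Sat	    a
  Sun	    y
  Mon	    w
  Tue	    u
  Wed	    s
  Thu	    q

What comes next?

Day: runs through the weekdays Mon→Sun; Sat, Sun, Mon, Tue, Wed, Thu → Fri.
Letter: letters move back 2 places in the alphabet, wrapping A→Z, so a, y, w, u, s, q → o.
Putting it together: Fri  o.

Fri  o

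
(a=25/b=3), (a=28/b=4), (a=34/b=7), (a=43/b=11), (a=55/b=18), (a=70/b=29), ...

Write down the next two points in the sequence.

A — differences are 3, 6, 9, … (increasing by 3 each time): 25, 28, 34, 43, 55, 70 → 88 → 109.
B goes 3, 4, 7, 11, 18, 29 → 47 → 76 (each term is the sum of the two before it).
Putting the parts together: (a=88/b=47) and then (a=109/b=76).

(a=88/b=47), (a=109/b=76)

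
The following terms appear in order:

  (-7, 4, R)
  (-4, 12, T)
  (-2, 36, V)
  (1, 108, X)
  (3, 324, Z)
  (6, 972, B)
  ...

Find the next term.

First entry — alternating steps +3, +2, +3, +2, …: -7, -4, -2, 1, 3, 6 → 8.
Second entry: ×3 each step; 4, 12, 36, 108, 324, 972 → 2916.
Letter — letters move forward 2 places in the alphabet, wrapping Z→A: R, T, V, X, Z, B → D.
So the next term is (8, 2916, D).

(8, 2916, D)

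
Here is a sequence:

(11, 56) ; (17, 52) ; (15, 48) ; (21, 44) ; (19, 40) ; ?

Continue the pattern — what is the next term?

(25, 36)

First slot: alternating steps +6, −2, +6, −2, …, so 11, 17, 15, 21, 19 → 25.
Second slot: −4 each step, so 56, 52, 48, 44, 40 → 36.
Combining the parts gives (25, 36).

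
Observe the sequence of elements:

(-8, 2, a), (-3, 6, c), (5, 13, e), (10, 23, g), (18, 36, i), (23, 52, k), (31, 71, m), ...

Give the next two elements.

First entry: alternating steps +5, +8, +5, +8, …, so -8, -3, 5, 10, 18, 23, 31 → 36 → 44.
For the second entry, differences are 4, 7, 10, … (increasing by 3 each time): 2, 6, 13, 23, 36, 52, 71 → 93 → 118.
Letter — letters move forward 2 places in the alphabet: a, c, e, g, i, k, m → o → q.
Putting the parts together: (36, 93, o) and then (44, 118, q).

(36, 93, o), (44, 118, q)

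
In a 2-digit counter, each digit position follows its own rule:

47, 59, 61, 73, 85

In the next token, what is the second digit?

For the second digit, +2 each step, mod 10: 7, 9, 1, 3, 5 → 7.

7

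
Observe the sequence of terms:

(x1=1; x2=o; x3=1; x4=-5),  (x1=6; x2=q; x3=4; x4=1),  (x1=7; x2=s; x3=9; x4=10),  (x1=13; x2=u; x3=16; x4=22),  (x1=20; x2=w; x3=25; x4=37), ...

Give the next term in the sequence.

(x1=33; x2=y; x3=36; x4=55)

X1 goes 1, 6, 7, 13, 20 → 33 (each term is the sum of the two before it).
X2: o, q, s, u, w → y (letters move forward 2 places in the alphabet).
X3: 1, 4, 9, 16, 25 → 36 (perfect squares: 1², 2², 3², …).
X4: differences are 6, 9, 12, … (increasing by 3 each time), so -5, 1, 10, 22, 37 → 55.
Combining the parts gives (x1=33; x2=y; x3=36; x4=55).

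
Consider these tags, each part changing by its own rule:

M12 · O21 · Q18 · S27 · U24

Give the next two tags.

W33 then Y30

Letter: letters move forward 2 places in the alphabet, so M, O, Q, S, U → W → Y.
Second component goes 12, 21, 18, 27, 24 → 33 → 30 (alternating steps +9, −3, +9, −3, …).
Putting the parts together: W33 and then Y30.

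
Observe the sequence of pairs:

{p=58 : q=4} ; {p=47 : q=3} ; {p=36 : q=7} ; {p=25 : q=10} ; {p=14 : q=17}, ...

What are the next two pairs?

{p=3 : q=27}, {p=-8 : q=44}

P — −11 each step: 58, 47, 36, 25, 14 → 3 → -8.
Q: each term is the sum of the two before it, so 4, 3, 7, 10, 17 → 27 → 44.
Putting the parts together: {p=3 : q=27} and then {p=-8 : q=44}.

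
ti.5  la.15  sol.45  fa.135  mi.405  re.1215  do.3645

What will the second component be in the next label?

10935

Second component: 5, 15, 45, 135, 405, 1215, 3645 → 10935 (×3 each step).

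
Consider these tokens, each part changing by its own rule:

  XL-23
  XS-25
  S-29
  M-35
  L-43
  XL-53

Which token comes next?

Size — repeats XL → XS → S → M → L: XL, XS, S, M, L, XL → XS.
Second component: differences are 2, 4, 6, … (increasing by 2 each time), so 23, 25, 29, 35, 43, 53 → 65.
Combining the parts gives XS-65.

XS-65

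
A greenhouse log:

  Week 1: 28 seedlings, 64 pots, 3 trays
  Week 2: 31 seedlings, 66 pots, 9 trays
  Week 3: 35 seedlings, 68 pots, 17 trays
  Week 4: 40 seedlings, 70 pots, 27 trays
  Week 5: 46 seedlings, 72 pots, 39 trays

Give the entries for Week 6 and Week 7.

For the seedlings, differences are 3, 4, 5, … (increasing by 1 each time): 28, 31, 35, 40, 46 → 53 → 61.
Pots: +2 each step, so 64, 66, 68, 70, 72 → 74 → 76.
Trays goes 3, 9, 17, 27, 39 → 53 → 69 (differences are 6, 8, 10, … (increasing by 2 each time)).
So the next two records are 53 seedlings, 74 pots, 53 trays and 61 seedlings, 76 pots, 69 trays.

53 seedlings, 74 pots, 53 trays; 61 seedlings, 76 pots, 69 trays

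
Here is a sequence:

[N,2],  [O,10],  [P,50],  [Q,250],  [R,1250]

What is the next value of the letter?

S

Letter goes N, O, P, Q, R → S (letters move forward 1 place in the alphabet).
Second slot: ×5 each step, so 2, 10, 50, 250, 1250 → 6250.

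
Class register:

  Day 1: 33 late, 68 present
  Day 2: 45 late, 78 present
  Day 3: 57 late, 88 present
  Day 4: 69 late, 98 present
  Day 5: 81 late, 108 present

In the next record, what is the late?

93

Late: 33, 45, 57, 69, 81 → 93 (+12 each step).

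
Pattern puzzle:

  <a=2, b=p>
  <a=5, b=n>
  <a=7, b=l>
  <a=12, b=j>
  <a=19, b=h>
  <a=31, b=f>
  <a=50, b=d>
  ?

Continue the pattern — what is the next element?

<a=81, b=b>

For the a, each term is the sum of the two before it: 2, 5, 7, 12, 19, 31, 50 → 81.
B: letters move back 2 places in the alphabet, so p, n, l, j, h, f, d → b.
Putting it together: <a=81, b=b>.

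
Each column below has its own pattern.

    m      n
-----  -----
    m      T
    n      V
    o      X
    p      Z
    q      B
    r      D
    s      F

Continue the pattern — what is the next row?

t  H

Column m goes m, n, o, p, q, r, s → t (letters move forward 1 place in the alphabet).
Column n goes T, V, X, Z, B, D, F → H (letters move forward 2 places in the alphabet, wrapping Z→A).
Combining the parts gives t  H.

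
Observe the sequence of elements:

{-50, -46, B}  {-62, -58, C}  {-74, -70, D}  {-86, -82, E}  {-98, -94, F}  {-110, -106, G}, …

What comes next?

First slot — −12 each step: -50, -62, -74, -86, -98, -110 → -122.
Second slot: always 4 more than the first slot, so -46, -58, -70, -82, -94, -106 → -118.
For the letter, letters move forward 1 place in the alphabet: B, C, D, E, F, G → H.
Putting it together: {-122, -118, H}.

{-122, -118, H}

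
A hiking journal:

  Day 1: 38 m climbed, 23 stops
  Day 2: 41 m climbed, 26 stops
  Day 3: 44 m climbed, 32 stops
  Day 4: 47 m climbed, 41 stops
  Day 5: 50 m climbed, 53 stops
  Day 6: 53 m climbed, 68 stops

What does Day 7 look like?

For the m climbed, +3 each step: 38, 41, 44, 47, 50, 53 → 56.
Stops: 23, 26, 32, 41, 53, 68 → 86 (differences are 3, 6, 9, … (increasing by 3 each time)).
Combining the parts gives 56 m climbed, 86 stops.

56 m climbed, 86 stops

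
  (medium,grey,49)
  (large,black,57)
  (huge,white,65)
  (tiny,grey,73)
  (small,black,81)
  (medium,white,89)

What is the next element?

For the size, repeats medium → large → huge → tiny → small: medium, large, huge, tiny, small, medium → large.
Shade: repeats grey → black → white; grey, black, white, grey, black, white → grey.
Third slot goes 49, 57, 65, 73, 81, 89 → 97 (+8 each step).
Putting it together: (large,grey,97).

(large,grey,97)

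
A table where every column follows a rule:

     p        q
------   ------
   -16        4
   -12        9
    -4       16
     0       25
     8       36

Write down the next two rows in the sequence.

12  49; 20  64

Column p: alternating steps +4, +8, +4, +8, …, so -16, -12, -4, 0, 8 → 12 → 20.
Column q goes 4, 9, 16, 25, 36 → 49 → 64 (perfect squares: 2², 3², 4², …).
Putting the parts together: 12  49 and then 20  64.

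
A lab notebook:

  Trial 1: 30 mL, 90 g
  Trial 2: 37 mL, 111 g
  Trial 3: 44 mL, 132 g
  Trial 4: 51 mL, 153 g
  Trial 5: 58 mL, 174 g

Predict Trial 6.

ML — +7 each step: 30, 37, 44, 51, 58 → 65.
G — always 3 × the mL: 90, 111, 132, 153, 174 → 195.
Putting it together: 65 mL, 195 g.

65 mL, 195 g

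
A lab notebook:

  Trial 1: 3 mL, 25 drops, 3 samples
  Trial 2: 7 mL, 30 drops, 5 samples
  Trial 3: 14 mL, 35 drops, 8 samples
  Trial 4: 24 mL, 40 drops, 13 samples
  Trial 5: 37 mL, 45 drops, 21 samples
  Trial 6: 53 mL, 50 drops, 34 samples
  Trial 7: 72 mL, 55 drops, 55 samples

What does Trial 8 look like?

ML — differences are 4, 7, 10, … (increasing by 3 each time): 3, 7, 14, 24, 37, 53, 72 → 94.
For the drops, +5 each step: 25, 30, 35, 40, 45, 50, 55 → 60.
Samples: 3, 5, 8, 13, 21, 34, 55 → 89 (each term is the sum of the two before it).
Putting it together: 94 mL, 60 drops, 89 samples.

94 mL, 60 drops, 89 samples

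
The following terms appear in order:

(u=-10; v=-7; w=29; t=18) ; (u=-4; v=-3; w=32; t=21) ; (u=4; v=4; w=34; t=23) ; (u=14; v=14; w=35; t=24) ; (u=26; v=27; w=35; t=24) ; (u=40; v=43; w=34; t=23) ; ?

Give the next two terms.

U: differences are 6, 8, 10, … (increasing by 2 each time); -10, -4, 4, 14, 26, 40 → 56 → 74.
V: -7, -3, 4, 14, 27, 43 → 62 → 84 (differences are 4, 7, 10, … (increasing by 3 each time)).
W: differences are 3, 2, 1, … (decreasing by 1 each time); 29, 32, 34, 35, 35, 34 → 32 → 29.
T: 18, 21, 23, 24, 24, 23 → 21 → 18 (always 11 less than the w).
Putting the parts together: (u=56; v=62; w=32; t=21) and then (u=74; v=84; w=29; t=18).

(u=56; v=62; w=32; t=21), (u=74; v=84; w=29; t=18)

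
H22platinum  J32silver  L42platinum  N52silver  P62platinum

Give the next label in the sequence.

R72silver

Letter: letters move forward 2 places in the alphabet; H, J, L, N, P → R.
For the second component, +10 each step: 22, 32, 42, 52, 62 → 72.
Metal: platinum, silver, platinum, silver, platinum → silver (alternates platinum ↔ silver).
So the next label is R72silver.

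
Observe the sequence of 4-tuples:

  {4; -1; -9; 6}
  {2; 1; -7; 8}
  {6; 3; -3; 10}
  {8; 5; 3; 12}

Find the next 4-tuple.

{14; 7; 11; 14}

First slot: each term is the sum of the two before it, so 4, 2, 6, 8 → 14.
Second slot: -1, 1, 3, 5 → 7 (+2 each step).
Third slot: -9, -7, -3, 3 → 11 (differences are 2, 4, 6, … (increasing by 2 each time)).
For the fourth slot, +2 each step: 6, 8, 10, 12 → 14.
Combining the parts gives {14; 7; 11; 14}.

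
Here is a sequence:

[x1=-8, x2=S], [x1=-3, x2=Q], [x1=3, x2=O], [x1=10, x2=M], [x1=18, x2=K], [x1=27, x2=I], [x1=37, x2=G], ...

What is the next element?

[x1=48, x2=E]

X1 — differences are 5, 6, 7, … (increasing by 1 each time): -8, -3, 3, 10, 18, 27, 37 → 48.
X2: S, Q, O, M, K, I, G → E (letters move back 2 places in the alphabet).
Putting it together: [x1=48, x2=E].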